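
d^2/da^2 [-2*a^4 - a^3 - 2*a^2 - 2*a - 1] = -24*a^2 - 6*a - 4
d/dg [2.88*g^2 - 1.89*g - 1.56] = 5.76*g - 1.89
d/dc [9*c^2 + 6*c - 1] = 18*c + 6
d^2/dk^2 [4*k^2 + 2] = 8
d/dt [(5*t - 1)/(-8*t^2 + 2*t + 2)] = (10*t^2 - 4*t + 3)/(16*t^4 - 8*t^3 - 7*t^2 + 2*t + 1)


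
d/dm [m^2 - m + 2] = 2*m - 1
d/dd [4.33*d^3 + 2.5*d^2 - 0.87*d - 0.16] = 12.99*d^2 + 5.0*d - 0.87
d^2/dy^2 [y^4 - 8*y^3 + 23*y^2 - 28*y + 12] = 12*y^2 - 48*y + 46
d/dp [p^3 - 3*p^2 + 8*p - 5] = 3*p^2 - 6*p + 8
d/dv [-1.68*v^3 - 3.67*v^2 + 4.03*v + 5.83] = -5.04*v^2 - 7.34*v + 4.03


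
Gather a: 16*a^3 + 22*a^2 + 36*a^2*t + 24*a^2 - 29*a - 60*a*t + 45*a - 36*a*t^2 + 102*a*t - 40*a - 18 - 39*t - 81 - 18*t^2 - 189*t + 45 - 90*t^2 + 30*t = 16*a^3 + a^2*(36*t + 46) + a*(-36*t^2 + 42*t - 24) - 108*t^2 - 198*t - 54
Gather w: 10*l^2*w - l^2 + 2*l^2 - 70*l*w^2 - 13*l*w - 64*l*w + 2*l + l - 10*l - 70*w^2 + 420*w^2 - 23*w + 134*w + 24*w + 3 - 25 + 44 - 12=l^2 - 7*l + w^2*(350 - 70*l) + w*(10*l^2 - 77*l + 135) + 10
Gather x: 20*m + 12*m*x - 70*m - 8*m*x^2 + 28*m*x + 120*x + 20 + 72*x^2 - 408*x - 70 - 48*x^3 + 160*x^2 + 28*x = -50*m - 48*x^3 + x^2*(232 - 8*m) + x*(40*m - 260) - 50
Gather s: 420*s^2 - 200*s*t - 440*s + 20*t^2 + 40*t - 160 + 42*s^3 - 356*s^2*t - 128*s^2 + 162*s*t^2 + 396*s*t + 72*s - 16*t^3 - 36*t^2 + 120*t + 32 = 42*s^3 + s^2*(292 - 356*t) + s*(162*t^2 + 196*t - 368) - 16*t^3 - 16*t^2 + 160*t - 128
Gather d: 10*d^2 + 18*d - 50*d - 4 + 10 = 10*d^2 - 32*d + 6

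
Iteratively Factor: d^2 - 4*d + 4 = (d - 2)*(d - 2)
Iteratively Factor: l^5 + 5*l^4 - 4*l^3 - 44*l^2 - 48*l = (l - 3)*(l^4 + 8*l^3 + 20*l^2 + 16*l) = (l - 3)*(l + 2)*(l^3 + 6*l^2 + 8*l) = (l - 3)*(l + 2)^2*(l^2 + 4*l) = (l - 3)*(l + 2)^2*(l + 4)*(l)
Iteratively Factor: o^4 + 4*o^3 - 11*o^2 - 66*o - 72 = (o + 3)*(o^3 + o^2 - 14*o - 24) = (o + 2)*(o + 3)*(o^2 - o - 12) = (o - 4)*(o + 2)*(o + 3)*(o + 3)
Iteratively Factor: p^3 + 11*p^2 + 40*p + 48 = (p + 4)*(p^2 + 7*p + 12) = (p + 3)*(p + 4)*(p + 4)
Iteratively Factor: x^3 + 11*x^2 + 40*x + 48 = (x + 4)*(x^2 + 7*x + 12) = (x + 3)*(x + 4)*(x + 4)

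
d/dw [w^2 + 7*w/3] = 2*w + 7/3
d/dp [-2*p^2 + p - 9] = 1 - 4*p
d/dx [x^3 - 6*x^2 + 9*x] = 3*x^2 - 12*x + 9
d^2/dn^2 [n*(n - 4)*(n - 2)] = 6*n - 12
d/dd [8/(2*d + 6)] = -4/(d + 3)^2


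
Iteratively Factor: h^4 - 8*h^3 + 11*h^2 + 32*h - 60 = (h - 2)*(h^3 - 6*h^2 - h + 30) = (h - 2)*(h + 2)*(h^2 - 8*h + 15) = (h - 3)*(h - 2)*(h + 2)*(h - 5)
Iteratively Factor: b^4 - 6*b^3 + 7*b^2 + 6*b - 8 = (b - 1)*(b^3 - 5*b^2 + 2*b + 8) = (b - 4)*(b - 1)*(b^2 - b - 2) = (b - 4)*(b - 1)*(b + 1)*(b - 2)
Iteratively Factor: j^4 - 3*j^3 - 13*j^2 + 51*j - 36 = (j - 3)*(j^3 - 13*j + 12) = (j - 3)*(j - 1)*(j^2 + j - 12) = (j - 3)^2*(j - 1)*(j + 4)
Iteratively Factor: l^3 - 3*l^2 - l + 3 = (l + 1)*(l^2 - 4*l + 3) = (l - 3)*(l + 1)*(l - 1)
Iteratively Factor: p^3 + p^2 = (p)*(p^2 + p) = p*(p + 1)*(p)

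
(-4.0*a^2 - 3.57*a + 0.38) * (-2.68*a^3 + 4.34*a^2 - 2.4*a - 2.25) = 10.72*a^5 - 7.7924*a^4 - 6.9122*a^3 + 19.2172*a^2 + 7.1205*a - 0.855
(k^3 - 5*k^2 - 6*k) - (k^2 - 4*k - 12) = k^3 - 6*k^2 - 2*k + 12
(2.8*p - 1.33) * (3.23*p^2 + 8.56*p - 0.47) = 9.044*p^3 + 19.6721*p^2 - 12.7008*p + 0.6251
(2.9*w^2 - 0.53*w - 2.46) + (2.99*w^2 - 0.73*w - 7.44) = 5.89*w^2 - 1.26*w - 9.9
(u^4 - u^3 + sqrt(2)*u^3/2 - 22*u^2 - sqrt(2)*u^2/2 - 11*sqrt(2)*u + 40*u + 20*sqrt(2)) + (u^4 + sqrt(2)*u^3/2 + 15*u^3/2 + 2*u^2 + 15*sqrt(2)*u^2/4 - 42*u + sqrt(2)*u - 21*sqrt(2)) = 2*u^4 + sqrt(2)*u^3 + 13*u^3/2 - 20*u^2 + 13*sqrt(2)*u^2/4 - 10*sqrt(2)*u - 2*u - sqrt(2)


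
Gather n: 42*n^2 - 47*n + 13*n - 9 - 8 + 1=42*n^2 - 34*n - 16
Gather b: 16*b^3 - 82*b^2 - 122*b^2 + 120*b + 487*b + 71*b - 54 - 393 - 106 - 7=16*b^3 - 204*b^2 + 678*b - 560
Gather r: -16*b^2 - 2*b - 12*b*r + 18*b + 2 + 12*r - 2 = -16*b^2 + 16*b + r*(12 - 12*b)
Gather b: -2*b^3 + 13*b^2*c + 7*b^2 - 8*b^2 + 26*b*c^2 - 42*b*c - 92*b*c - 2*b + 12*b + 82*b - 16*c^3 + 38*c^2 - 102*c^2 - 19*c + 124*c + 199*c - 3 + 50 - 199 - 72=-2*b^3 + b^2*(13*c - 1) + b*(26*c^2 - 134*c + 92) - 16*c^3 - 64*c^2 + 304*c - 224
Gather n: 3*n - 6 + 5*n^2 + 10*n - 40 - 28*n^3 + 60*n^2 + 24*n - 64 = -28*n^3 + 65*n^2 + 37*n - 110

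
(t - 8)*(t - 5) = t^2 - 13*t + 40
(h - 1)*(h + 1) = h^2 - 1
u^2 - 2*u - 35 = (u - 7)*(u + 5)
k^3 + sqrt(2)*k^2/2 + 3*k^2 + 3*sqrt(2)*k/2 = k*(k + 3)*(k + sqrt(2)/2)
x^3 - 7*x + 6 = (x - 2)*(x - 1)*(x + 3)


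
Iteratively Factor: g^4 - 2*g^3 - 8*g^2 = (g - 4)*(g^3 + 2*g^2) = g*(g - 4)*(g^2 + 2*g) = g^2*(g - 4)*(g + 2)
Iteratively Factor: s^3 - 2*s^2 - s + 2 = (s + 1)*(s^2 - 3*s + 2) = (s - 2)*(s + 1)*(s - 1)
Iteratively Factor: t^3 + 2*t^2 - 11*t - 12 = (t - 3)*(t^2 + 5*t + 4) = (t - 3)*(t + 4)*(t + 1)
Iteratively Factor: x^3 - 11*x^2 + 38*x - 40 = (x - 2)*(x^2 - 9*x + 20) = (x - 4)*(x - 2)*(x - 5)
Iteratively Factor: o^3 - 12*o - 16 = (o + 2)*(o^2 - 2*o - 8) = (o - 4)*(o + 2)*(o + 2)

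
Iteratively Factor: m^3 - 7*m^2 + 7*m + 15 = (m - 5)*(m^2 - 2*m - 3) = (m - 5)*(m - 3)*(m + 1)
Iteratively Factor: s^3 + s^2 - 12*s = (s - 3)*(s^2 + 4*s) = s*(s - 3)*(s + 4)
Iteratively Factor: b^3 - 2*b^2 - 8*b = (b + 2)*(b^2 - 4*b) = b*(b + 2)*(b - 4)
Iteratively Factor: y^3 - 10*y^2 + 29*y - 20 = (y - 4)*(y^2 - 6*y + 5) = (y - 4)*(y - 1)*(y - 5)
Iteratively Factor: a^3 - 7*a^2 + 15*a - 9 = (a - 3)*(a^2 - 4*a + 3) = (a - 3)^2*(a - 1)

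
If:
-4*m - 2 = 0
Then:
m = -1/2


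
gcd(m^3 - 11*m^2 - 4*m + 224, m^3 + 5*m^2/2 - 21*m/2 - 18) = m + 4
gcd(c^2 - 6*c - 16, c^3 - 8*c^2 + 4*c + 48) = c + 2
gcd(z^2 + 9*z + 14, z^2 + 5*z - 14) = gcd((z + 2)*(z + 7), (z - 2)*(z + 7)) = z + 7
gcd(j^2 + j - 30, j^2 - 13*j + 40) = j - 5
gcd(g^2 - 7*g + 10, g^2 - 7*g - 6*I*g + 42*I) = 1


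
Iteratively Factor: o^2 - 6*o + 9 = (o - 3)*(o - 3)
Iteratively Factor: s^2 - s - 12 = (s + 3)*(s - 4)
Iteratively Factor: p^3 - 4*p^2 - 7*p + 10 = (p - 1)*(p^2 - 3*p - 10) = (p - 1)*(p + 2)*(p - 5)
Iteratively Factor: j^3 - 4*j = (j + 2)*(j^2 - 2*j) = (j - 2)*(j + 2)*(j)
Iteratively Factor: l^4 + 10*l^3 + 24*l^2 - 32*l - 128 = (l + 4)*(l^3 + 6*l^2 - 32) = (l + 4)^2*(l^2 + 2*l - 8) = (l + 4)^3*(l - 2)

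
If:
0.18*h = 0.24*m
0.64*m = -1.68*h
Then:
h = 0.00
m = 0.00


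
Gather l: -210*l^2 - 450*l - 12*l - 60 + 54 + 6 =-210*l^2 - 462*l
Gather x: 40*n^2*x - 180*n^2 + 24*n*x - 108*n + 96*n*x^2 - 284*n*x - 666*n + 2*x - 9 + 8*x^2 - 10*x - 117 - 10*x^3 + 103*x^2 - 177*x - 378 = -180*n^2 - 774*n - 10*x^3 + x^2*(96*n + 111) + x*(40*n^2 - 260*n - 185) - 504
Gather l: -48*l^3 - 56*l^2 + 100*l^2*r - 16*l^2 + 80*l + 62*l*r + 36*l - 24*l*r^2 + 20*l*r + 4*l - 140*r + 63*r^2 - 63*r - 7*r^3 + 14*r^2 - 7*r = -48*l^3 + l^2*(100*r - 72) + l*(-24*r^2 + 82*r + 120) - 7*r^3 + 77*r^2 - 210*r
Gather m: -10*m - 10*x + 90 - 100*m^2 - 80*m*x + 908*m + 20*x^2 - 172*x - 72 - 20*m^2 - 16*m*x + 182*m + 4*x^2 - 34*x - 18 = -120*m^2 + m*(1080 - 96*x) + 24*x^2 - 216*x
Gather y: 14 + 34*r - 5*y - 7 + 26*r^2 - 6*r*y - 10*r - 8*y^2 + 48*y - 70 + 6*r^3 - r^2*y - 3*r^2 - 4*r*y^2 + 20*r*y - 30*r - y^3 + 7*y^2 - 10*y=6*r^3 + 23*r^2 - 6*r - y^3 + y^2*(-4*r - 1) + y*(-r^2 + 14*r + 33) - 63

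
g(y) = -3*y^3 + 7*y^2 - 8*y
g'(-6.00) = -416.00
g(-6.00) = 948.00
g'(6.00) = -248.00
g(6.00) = -444.00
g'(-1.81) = -62.82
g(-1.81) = 55.20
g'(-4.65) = -267.70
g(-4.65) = 490.19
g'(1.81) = -12.14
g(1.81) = -9.34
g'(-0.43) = -15.68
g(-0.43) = 4.97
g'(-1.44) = -46.82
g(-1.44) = 34.99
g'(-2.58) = -104.03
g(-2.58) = 118.76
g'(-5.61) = -369.79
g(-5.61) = 794.86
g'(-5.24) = -328.48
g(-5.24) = 665.76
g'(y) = -9*y^2 + 14*y - 8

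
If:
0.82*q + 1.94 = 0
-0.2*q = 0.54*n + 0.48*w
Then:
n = 0.876242095754291 - 0.888888888888889*w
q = -2.37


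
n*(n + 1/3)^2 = n^3 + 2*n^2/3 + n/9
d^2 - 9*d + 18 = (d - 6)*(d - 3)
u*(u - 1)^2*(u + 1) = u^4 - u^3 - u^2 + u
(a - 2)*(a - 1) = a^2 - 3*a + 2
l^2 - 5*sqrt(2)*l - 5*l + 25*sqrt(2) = (l - 5)*(l - 5*sqrt(2))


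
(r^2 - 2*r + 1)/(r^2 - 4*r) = (r^2 - 2*r + 1)/(r*(r - 4))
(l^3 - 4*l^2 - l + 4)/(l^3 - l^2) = 1 - 3/l - 4/l^2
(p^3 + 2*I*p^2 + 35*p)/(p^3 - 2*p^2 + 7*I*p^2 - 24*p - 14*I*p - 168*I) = p*(p - 5*I)/(p^2 - 2*p - 24)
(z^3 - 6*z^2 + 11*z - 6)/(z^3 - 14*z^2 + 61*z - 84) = (z^2 - 3*z + 2)/(z^2 - 11*z + 28)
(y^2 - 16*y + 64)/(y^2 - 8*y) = (y - 8)/y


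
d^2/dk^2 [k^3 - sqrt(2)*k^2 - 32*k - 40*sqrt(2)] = 6*k - 2*sqrt(2)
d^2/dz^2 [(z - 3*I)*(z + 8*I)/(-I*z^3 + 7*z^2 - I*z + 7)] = 2*(I*z^6 - 15*z^5 + 36*I*z^4 - 1038*z^3 - 3099*I*z^2 - 735*z + 1186*I)/(z^9 + 21*I*z^8 - 144*z^7 - 280*I*z^6 - 438*z^5 - 966*I*z^4 - 440*z^3 - 1008*I*z^2 - 147*z - 343*I)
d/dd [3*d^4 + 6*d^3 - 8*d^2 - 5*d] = 12*d^3 + 18*d^2 - 16*d - 5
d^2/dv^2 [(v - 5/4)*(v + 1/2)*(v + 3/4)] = 6*v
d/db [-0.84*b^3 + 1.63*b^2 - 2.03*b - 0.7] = -2.52*b^2 + 3.26*b - 2.03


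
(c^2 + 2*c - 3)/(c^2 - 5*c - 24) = (c - 1)/(c - 8)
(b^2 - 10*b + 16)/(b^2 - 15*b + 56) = (b - 2)/(b - 7)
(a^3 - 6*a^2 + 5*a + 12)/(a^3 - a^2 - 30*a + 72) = (a + 1)/(a + 6)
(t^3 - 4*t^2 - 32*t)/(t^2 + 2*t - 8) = t*(t - 8)/(t - 2)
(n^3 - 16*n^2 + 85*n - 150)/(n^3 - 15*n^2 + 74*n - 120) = (n - 5)/(n - 4)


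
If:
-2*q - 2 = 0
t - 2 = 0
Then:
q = -1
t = 2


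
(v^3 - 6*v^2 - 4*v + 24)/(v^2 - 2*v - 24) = (v^2 - 4)/(v + 4)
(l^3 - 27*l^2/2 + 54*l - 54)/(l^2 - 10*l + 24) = (l^2 - 15*l/2 + 9)/(l - 4)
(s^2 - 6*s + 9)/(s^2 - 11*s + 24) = (s - 3)/(s - 8)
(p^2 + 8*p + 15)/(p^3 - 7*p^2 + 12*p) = (p^2 + 8*p + 15)/(p*(p^2 - 7*p + 12))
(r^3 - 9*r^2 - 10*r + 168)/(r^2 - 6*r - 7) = (r^2 - 2*r - 24)/(r + 1)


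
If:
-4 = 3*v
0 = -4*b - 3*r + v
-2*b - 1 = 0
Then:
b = -1/2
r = 2/9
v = -4/3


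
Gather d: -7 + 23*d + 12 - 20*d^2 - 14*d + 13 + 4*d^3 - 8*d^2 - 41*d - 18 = 4*d^3 - 28*d^2 - 32*d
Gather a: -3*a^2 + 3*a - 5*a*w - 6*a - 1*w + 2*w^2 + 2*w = -3*a^2 + a*(-5*w - 3) + 2*w^2 + w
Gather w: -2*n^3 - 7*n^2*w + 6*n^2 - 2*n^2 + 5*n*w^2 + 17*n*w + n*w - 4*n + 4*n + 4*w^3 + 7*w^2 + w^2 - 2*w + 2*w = -2*n^3 + 4*n^2 + 4*w^3 + w^2*(5*n + 8) + w*(-7*n^2 + 18*n)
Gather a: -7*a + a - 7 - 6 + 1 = -6*a - 12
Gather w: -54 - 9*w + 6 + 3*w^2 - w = 3*w^2 - 10*w - 48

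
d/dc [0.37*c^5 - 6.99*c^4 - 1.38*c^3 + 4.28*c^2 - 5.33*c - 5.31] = 1.85*c^4 - 27.96*c^3 - 4.14*c^2 + 8.56*c - 5.33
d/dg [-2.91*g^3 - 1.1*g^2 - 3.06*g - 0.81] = -8.73*g^2 - 2.2*g - 3.06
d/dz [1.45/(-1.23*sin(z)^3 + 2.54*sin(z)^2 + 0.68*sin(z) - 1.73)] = (5.3505*sin(z)^2 - 7.366*sin(z) - 0.986)*cos(z)/(1.23*sin(z)^3 - 2.54*sin(z)^2 - 0.68*sin(z) + 1.73)^2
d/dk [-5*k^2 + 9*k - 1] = 9 - 10*k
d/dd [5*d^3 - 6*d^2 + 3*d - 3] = 15*d^2 - 12*d + 3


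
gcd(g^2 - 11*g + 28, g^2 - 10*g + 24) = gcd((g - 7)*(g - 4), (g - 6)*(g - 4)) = g - 4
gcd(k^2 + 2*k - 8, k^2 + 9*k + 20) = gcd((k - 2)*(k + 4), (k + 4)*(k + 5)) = k + 4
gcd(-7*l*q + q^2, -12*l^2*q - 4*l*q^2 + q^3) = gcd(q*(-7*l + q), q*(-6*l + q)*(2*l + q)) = q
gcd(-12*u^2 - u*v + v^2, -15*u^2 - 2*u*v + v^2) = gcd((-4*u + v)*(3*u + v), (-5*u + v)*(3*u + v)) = 3*u + v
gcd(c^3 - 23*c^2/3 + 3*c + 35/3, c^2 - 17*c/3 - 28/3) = c - 7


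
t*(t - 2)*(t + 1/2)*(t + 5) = t^4 + 7*t^3/2 - 17*t^2/2 - 5*t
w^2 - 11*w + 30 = (w - 6)*(w - 5)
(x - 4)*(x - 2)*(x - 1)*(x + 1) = x^4 - 6*x^3 + 7*x^2 + 6*x - 8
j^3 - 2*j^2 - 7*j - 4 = (j - 4)*(j + 1)^2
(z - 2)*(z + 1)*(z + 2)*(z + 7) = z^4 + 8*z^3 + 3*z^2 - 32*z - 28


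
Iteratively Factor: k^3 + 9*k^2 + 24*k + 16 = (k + 4)*(k^2 + 5*k + 4) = (k + 1)*(k + 4)*(k + 4)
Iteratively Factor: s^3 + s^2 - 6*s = (s - 2)*(s^2 + 3*s) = s*(s - 2)*(s + 3)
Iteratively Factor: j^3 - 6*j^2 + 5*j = (j - 5)*(j^2 - j) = j*(j - 5)*(j - 1)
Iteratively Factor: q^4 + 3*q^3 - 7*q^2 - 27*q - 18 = (q + 2)*(q^3 + q^2 - 9*q - 9) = (q - 3)*(q + 2)*(q^2 + 4*q + 3) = (q - 3)*(q + 2)*(q + 3)*(q + 1)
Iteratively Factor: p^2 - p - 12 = (p + 3)*(p - 4)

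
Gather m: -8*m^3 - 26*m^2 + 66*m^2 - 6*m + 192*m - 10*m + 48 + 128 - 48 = -8*m^3 + 40*m^2 + 176*m + 128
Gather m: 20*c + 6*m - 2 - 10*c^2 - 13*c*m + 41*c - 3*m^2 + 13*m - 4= -10*c^2 + 61*c - 3*m^2 + m*(19 - 13*c) - 6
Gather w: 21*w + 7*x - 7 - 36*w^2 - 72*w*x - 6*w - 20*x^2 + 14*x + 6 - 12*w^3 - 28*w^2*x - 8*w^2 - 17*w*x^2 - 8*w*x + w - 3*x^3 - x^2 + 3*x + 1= -12*w^3 + w^2*(-28*x - 44) + w*(-17*x^2 - 80*x + 16) - 3*x^3 - 21*x^2 + 24*x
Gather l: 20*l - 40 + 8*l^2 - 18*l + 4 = 8*l^2 + 2*l - 36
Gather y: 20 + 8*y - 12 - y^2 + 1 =-y^2 + 8*y + 9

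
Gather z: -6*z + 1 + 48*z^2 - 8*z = 48*z^2 - 14*z + 1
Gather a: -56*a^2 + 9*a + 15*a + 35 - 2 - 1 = -56*a^2 + 24*a + 32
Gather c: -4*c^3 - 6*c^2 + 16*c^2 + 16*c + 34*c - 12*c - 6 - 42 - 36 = -4*c^3 + 10*c^2 + 38*c - 84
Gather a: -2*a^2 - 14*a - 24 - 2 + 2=-2*a^2 - 14*a - 24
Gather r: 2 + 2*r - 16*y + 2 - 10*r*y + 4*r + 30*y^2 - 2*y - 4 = r*(6 - 10*y) + 30*y^2 - 18*y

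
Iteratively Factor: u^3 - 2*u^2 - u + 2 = (u - 1)*(u^2 - u - 2) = (u - 2)*(u - 1)*(u + 1)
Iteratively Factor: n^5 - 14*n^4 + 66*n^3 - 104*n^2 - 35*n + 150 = (n - 2)*(n^4 - 12*n^3 + 42*n^2 - 20*n - 75) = (n - 5)*(n - 2)*(n^3 - 7*n^2 + 7*n + 15) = (n - 5)*(n - 2)*(n + 1)*(n^2 - 8*n + 15) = (n - 5)*(n - 3)*(n - 2)*(n + 1)*(n - 5)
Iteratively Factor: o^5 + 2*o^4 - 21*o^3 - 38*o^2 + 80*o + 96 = (o + 4)*(o^4 - 2*o^3 - 13*o^2 + 14*o + 24) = (o + 3)*(o + 4)*(o^3 - 5*o^2 + 2*o + 8) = (o - 4)*(o + 3)*(o + 4)*(o^2 - o - 2) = (o - 4)*(o - 2)*(o + 3)*(o + 4)*(o + 1)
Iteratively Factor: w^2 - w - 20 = (w + 4)*(w - 5)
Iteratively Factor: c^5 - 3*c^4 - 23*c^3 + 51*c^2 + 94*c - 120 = (c - 1)*(c^4 - 2*c^3 - 25*c^2 + 26*c + 120) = (c - 1)*(c + 2)*(c^3 - 4*c^2 - 17*c + 60) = (c - 3)*(c - 1)*(c + 2)*(c^2 - c - 20) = (c - 5)*(c - 3)*(c - 1)*(c + 2)*(c + 4)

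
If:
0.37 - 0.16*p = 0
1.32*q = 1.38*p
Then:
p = 2.31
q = 2.42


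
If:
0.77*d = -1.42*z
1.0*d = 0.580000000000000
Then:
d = 0.58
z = -0.31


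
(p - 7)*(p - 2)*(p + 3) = p^3 - 6*p^2 - 13*p + 42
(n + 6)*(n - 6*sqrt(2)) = n^2 - 6*sqrt(2)*n + 6*n - 36*sqrt(2)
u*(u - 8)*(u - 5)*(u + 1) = u^4 - 12*u^3 + 27*u^2 + 40*u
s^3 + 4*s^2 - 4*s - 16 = (s - 2)*(s + 2)*(s + 4)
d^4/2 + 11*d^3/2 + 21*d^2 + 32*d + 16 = (d/2 + 1)*(d + 1)*(d + 4)^2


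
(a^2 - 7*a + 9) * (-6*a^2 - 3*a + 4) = -6*a^4 + 39*a^3 - 29*a^2 - 55*a + 36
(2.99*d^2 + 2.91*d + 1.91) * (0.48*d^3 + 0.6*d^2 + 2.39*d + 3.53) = 1.4352*d^5 + 3.1908*d^4 + 9.8089*d^3 + 18.6556*d^2 + 14.8372*d + 6.7423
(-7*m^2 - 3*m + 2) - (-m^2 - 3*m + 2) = -6*m^2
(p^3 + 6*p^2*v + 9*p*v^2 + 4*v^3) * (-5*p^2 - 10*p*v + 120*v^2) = -5*p^5 - 40*p^4*v + 15*p^3*v^2 + 610*p^2*v^3 + 1040*p*v^4 + 480*v^5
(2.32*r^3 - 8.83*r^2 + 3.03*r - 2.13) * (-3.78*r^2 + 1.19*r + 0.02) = -8.7696*r^5 + 36.1382*r^4 - 21.9147*r^3 + 11.4805*r^2 - 2.4741*r - 0.0426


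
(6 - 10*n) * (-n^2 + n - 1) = 10*n^3 - 16*n^2 + 16*n - 6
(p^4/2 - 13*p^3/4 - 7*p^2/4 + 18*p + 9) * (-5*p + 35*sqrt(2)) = -5*p^5/2 + 65*p^4/4 + 35*sqrt(2)*p^4/2 - 455*sqrt(2)*p^3/4 + 35*p^3/4 - 90*p^2 - 245*sqrt(2)*p^2/4 - 45*p + 630*sqrt(2)*p + 315*sqrt(2)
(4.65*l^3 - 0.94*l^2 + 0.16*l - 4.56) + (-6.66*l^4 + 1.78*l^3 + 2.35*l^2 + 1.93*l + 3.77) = -6.66*l^4 + 6.43*l^3 + 1.41*l^2 + 2.09*l - 0.79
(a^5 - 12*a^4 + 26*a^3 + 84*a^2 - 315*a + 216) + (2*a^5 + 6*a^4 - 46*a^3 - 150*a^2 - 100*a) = 3*a^5 - 6*a^4 - 20*a^3 - 66*a^2 - 415*a + 216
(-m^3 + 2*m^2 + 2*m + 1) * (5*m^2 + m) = -5*m^5 + 9*m^4 + 12*m^3 + 7*m^2 + m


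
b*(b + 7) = b^2 + 7*b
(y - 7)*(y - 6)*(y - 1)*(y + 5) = y^4 - 9*y^3 - 15*y^2 + 233*y - 210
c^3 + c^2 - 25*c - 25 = (c - 5)*(c + 1)*(c + 5)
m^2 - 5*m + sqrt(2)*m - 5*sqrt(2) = (m - 5)*(m + sqrt(2))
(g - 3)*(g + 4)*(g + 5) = g^3 + 6*g^2 - 7*g - 60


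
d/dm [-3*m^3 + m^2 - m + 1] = -9*m^2 + 2*m - 1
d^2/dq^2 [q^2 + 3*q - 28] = 2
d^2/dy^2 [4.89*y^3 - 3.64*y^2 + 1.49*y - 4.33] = 29.34*y - 7.28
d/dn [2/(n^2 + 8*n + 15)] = 4*(-n - 4)/(n^2 + 8*n + 15)^2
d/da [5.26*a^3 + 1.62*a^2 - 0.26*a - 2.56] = 15.78*a^2 + 3.24*a - 0.26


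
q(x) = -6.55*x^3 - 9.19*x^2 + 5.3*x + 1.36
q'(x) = -19.65*x^2 - 18.38*x + 5.3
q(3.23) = -298.12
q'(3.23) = -259.07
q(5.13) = -1097.59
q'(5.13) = -606.12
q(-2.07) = 9.11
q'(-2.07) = -40.85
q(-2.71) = 49.87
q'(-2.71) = -89.20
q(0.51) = 0.80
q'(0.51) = -9.18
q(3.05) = -253.81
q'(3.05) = -233.55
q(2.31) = -116.17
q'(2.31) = -142.01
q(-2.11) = 10.79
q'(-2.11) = -43.40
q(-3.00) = 79.60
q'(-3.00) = -116.41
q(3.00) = -242.30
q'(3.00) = -226.69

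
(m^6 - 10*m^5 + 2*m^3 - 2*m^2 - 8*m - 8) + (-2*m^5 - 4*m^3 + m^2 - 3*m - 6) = m^6 - 12*m^5 - 2*m^3 - m^2 - 11*m - 14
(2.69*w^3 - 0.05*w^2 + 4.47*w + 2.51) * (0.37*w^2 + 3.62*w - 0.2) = 0.9953*w^5 + 9.7193*w^4 + 0.9349*w^3 + 17.1201*w^2 + 8.1922*w - 0.502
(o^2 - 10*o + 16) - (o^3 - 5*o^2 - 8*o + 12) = -o^3 + 6*o^2 - 2*o + 4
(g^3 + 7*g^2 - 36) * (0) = 0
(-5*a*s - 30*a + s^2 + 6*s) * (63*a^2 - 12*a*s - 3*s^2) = -315*a^3*s - 1890*a^3 + 123*a^2*s^2 + 738*a^2*s + 3*a*s^3 + 18*a*s^2 - 3*s^4 - 18*s^3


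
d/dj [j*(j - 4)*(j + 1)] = 3*j^2 - 6*j - 4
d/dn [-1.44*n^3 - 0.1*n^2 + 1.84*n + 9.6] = -4.32*n^2 - 0.2*n + 1.84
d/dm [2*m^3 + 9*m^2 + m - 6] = 6*m^2 + 18*m + 1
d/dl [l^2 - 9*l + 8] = 2*l - 9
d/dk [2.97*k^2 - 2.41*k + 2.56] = 5.94*k - 2.41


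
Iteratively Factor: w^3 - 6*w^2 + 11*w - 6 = (w - 2)*(w^2 - 4*w + 3) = (w - 3)*(w - 2)*(w - 1)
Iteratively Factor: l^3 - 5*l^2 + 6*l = (l - 2)*(l^2 - 3*l) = (l - 3)*(l - 2)*(l)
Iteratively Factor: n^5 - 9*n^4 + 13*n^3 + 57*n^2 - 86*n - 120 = (n - 5)*(n^4 - 4*n^3 - 7*n^2 + 22*n + 24) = (n - 5)*(n - 3)*(n^3 - n^2 - 10*n - 8) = (n - 5)*(n - 4)*(n - 3)*(n^2 + 3*n + 2) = (n - 5)*(n - 4)*(n - 3)*(n + 1)*(n + 2)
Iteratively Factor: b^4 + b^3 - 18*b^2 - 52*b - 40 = (b + 2)*(b^3 - b^2 - 16*b - 20) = (b + 2)^2*(b^2 - 3*b - 10) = (b - 5)*(b + 2)^2*(b + 2)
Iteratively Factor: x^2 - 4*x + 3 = (x - 1)*(x - 3)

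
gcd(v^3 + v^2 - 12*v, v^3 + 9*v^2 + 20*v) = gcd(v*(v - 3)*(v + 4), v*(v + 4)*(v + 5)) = v^2 + 4*v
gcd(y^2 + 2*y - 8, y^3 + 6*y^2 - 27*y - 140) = y + 4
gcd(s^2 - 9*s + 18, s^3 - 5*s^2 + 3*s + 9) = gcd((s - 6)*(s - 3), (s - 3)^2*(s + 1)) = s - 3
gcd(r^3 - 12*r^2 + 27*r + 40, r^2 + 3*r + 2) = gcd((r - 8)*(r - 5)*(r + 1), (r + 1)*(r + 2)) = r + 1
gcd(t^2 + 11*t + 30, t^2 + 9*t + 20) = t + 5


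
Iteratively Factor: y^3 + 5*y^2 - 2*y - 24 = (y - 2)*(y^2 + 7*y + 12) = (y - 2)*(y + 4)*(y + 3)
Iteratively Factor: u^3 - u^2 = (u - 1)*(u^2) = u*(u - 1)*(u)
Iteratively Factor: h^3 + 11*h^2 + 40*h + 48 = (h + 3)*(h^2 + 8*h + 16) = (h + 3)*(h + 4)*(h + 4)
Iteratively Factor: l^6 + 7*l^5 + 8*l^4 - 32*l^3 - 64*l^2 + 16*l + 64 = (l + 4)*(l^5 + 3*l^4 - 4*l^3 - 16*l^2 + 16) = (l - 1)*(l + 4)*(l^4 + 4*l^3 - 16*l - 16) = (l - 1)*(l + 2)*(l + 4)*(l^3 + 2*l^2 - 4*l - 8) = (l - 1)*(l + 2)^2*(l + 4)*(l^2 - 4) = (l - 1)*(l + 2)^3*(l + 4)*(l - 2)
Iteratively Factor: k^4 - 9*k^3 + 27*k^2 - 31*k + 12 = (k - 1)*(k^3 - 8*k^2 + 19*k - 12) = (k - 3)*(k - 1)*(k^2 - 5*k + 4) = (k - 4)*(k - 3)*(k - 1)*(k - 1)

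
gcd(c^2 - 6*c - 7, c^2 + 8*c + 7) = c + 1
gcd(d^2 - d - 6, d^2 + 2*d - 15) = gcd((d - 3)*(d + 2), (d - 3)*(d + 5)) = d - 3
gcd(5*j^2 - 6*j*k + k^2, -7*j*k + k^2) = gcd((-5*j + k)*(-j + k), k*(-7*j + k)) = 1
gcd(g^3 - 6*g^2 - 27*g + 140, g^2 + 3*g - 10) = g + 5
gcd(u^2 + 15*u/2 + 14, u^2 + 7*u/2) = u + 7/2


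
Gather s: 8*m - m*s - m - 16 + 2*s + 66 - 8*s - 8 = 7*m + s*(-m - 6) + 42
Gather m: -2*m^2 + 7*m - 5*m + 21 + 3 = -2*m^2 + 2*m + 24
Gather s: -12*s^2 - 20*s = -12*s^2 - 20*s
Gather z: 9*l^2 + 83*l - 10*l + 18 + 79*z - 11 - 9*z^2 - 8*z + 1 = 9*l^2 + 73*l - 9*z^2 + 71*z + 8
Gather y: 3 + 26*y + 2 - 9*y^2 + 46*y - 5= -9*y^2 + 72*y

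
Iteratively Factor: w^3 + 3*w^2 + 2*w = (w)*(w^2 + 3*w + 2) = w*(w + 2)*(w + 1)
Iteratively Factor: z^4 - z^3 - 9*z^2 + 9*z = (z - 3)*(z^3 + 2*z^2 - 3*z) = (z - 3)*(z - 1)*(z^2 + 3*z) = (z - 3)*(z - 1)*(z + 3)*(z)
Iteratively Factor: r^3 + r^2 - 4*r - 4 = (r + 2)*(r^2 - r - 2) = (r - 2)*(r + 2)*(r + 1)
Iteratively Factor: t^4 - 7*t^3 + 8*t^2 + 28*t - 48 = (t - 4)*(t^3 - 3*t^2 - 4*t + 12) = (t - 4)*(t - 3)*(t^2 - 4) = (t - 4)*(t - 3)*(t - 2)*(t + 2)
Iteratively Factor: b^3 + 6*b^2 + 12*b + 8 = (b + 2)*(b^2 + 4*b + 4) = (b + 2)^2*(b + 2)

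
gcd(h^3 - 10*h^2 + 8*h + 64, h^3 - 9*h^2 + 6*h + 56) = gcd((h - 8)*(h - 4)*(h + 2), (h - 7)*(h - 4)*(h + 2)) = h^2 - 2*h - 8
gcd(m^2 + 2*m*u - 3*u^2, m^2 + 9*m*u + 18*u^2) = m + 3*u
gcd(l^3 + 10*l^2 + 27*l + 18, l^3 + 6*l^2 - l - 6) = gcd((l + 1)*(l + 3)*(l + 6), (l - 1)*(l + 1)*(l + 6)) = l^2 + 7*l + 6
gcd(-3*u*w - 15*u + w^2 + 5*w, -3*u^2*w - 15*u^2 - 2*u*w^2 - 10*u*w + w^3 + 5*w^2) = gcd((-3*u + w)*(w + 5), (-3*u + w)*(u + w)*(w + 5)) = 3*u*w + 15*u - w^2 - 5*w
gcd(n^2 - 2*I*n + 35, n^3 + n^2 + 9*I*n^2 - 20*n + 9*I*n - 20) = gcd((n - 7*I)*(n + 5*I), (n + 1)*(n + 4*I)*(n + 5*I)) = n + 5*I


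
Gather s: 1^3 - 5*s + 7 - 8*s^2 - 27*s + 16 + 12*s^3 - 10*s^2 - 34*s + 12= 12*s^3 - 18*s^2 - 66*s + 36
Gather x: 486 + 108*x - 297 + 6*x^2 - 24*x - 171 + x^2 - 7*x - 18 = 7*x^2 + 77*x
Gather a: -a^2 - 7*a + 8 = -a^2 - 7*a + 8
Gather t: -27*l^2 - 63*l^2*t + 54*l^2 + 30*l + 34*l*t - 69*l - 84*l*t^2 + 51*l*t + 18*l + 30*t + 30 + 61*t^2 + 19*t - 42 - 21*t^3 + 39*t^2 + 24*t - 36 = 27*l^2 - 21*l - 21*t^3 + t^2*(100 - 84*l) + t*(-63*l^2 + 85*l + 73) - 48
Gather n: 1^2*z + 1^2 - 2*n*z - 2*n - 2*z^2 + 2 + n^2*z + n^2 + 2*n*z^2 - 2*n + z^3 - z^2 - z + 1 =n^2*(z + 1) + n*(2*z^2 - 2*z - 4) + z^3 - 3*z^2 + 4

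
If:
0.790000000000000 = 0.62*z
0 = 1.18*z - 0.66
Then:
No Solution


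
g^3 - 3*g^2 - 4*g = g*(g - 4)*(g + 1)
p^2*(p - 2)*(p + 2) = p^4 - 4*p^2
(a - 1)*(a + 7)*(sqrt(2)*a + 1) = sqrt(2)*a^3 + a^2 + 6*sqrt(2)*a^2 - 7*sqrt(2)*a + 6*a - 7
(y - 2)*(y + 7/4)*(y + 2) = y^3 + 7*y^2/4 - 4*y - 7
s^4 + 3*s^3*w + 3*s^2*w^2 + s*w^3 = s*(s + w)^3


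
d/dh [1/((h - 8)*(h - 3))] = (11 - 2*h)/(h^4 - 22*h^3 + 169*h^2 - 528*h + 576)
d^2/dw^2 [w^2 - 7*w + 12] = 2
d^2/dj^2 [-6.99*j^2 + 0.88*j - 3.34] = -13.9800000000000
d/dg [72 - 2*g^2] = -4*g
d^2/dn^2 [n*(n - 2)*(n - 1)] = 6*n - 6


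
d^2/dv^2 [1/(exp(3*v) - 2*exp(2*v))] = ((8 - 9*exp(v))*(exp(v) - 2) + 2*(3*exp(v) - 4)^2)*exp(-2*v)/(exp(v) - 2)^3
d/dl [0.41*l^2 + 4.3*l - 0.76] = 0.82*l + 4.3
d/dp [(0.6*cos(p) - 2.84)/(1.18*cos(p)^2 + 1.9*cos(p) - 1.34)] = (0.708*cos(p)^2 - 6.7024*cos(p) - 4.592)*sin(p)/(1.3924*cos(p)^4 + 4.484*cos(p)^3 + 0.4476*cos(p)^2 - 5.092*cos(p) + 1.7956)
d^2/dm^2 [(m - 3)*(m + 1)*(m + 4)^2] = 12*m^2 + 36*m - 6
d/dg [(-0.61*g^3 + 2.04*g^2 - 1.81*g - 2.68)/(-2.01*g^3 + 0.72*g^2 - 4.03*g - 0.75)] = (3.6612*g^4 - 2.3596*g^3 - 21.7059*g^2 + 0.7992*g - 9.4429)/(4.0401*g^6 - 2.8944*g^5 + 16.719*g^4 - 2.7882*g^3 + 15.1609*g^2 + 6.045*g + 0.5625)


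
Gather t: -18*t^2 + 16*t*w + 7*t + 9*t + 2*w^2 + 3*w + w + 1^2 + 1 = -18*t^2 + t*(16*w + 16) + 2*w^2 + 4*w + 2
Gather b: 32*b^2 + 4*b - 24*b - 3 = 32*b^2 - 20*b - 3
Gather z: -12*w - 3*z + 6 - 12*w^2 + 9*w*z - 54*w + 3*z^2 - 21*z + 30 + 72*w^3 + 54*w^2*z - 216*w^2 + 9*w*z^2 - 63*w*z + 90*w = 72*w^3 - 228*w^2 + 24*w + z^2*(9*w + 3) + z*(54*w^2 - 54*w - 24) + 36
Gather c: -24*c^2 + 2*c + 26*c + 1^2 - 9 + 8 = -24*c^2 + 28*c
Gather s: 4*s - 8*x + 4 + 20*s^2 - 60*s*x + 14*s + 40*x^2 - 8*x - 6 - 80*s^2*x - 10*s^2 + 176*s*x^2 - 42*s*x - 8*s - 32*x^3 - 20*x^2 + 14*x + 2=s^2*(10 - 80*x) + s*(176*x^2 - 102*x + 10) - 32*x^3 + 20*x^2 - 2*x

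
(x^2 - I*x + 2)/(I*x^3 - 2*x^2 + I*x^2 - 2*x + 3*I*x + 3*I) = (-I*x^2 - x - 2*I)/(x^3 + x^2*(1 + 2*I) + x*(3 + 2*I) + 3)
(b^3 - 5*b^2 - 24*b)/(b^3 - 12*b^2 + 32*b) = (b + 3)/(b - 4)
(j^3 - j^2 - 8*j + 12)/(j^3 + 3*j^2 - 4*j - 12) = (j - 2)/(j + 2)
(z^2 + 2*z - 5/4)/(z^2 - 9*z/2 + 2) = (z + 5/2)/(z - 4)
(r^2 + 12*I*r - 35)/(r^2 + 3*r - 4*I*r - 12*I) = (r^2 + 12*I*r - 35)/(r^2 + r*(3 - 4*I) - 12*I)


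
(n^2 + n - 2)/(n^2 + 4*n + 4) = (n - 1)/(n + 2)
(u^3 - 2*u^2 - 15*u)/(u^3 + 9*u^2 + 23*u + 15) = u*(u - 5)/(u^2 + 6*u + 5)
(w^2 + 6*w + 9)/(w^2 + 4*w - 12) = (w^2 + 6*w + 9)/(w^2 + 4*w - 12)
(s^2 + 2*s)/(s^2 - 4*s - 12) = s/(s - 6)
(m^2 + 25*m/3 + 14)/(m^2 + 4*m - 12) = (m + 7/3)/(m - 2)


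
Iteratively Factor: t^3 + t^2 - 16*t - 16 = (t + 1)*(t^2 - 16) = (t - 4)*(t + 1)*(t + 4)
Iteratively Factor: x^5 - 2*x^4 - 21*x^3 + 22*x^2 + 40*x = (x)*(x^4 - 2*x^3 - 21*x^2 + 22*x + 40) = x*(x + 1)*(x^3 - 3*x^2 - 18*x + 40) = x*(x + 1)*(x + 4)*(x^2 - 7*x + 10) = x*(x - 2)*(x + 1)*(x + 4)*(x - 5)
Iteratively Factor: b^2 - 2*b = (b)*(b - 2)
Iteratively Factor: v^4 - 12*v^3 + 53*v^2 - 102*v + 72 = (v - 4)*(v^3 - 8*v^2 + 21*v - 18) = (v - 4)*(v - 3)*(v^2 - 5*v + 6) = (v - 4)*(v - 3)*(v - 2)*(v - 3)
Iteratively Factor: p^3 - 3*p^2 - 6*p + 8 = (p - 1)*(p^2 - 2*p - 8) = (p - 4)*(p - 1)*(p + 2)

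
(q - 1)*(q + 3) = q^2 + 2*q - 3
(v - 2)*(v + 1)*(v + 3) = v^3 + 2*v^2 - 5*v - 6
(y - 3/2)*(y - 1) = y^2 - 5*y/2 + 3/2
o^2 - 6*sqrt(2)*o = o*(o - 6*sqrt(2))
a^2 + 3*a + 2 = (a + 1)*(a + 2)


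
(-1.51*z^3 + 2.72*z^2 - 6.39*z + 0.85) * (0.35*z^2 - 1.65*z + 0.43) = -0.5285*z^5 + 3.4435*z^4 - 7.3738*z^3 + 12.0106*z^2 - 4.1502*z + 0.3655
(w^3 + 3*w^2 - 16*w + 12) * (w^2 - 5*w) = w^5 - 2*w^4 - 31*w^3 + 92*w^2 - 60*w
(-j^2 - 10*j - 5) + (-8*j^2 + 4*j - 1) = -9*j^2 - 6*j - 6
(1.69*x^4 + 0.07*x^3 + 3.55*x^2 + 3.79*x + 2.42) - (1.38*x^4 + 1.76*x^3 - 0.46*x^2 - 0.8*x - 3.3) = 0.31*x^4 - 1.69*x^3 + 4.01*x^2 + 4.59*x + 5.72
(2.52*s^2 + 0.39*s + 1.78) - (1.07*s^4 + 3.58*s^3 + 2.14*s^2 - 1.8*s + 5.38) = -1.07*s^4 - 3.58*s^3 + 0.38*s^2 + 2.19*s - 3.6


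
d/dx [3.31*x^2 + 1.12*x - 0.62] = 6.62*x + 1.12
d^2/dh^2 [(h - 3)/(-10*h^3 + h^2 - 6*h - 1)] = 2*(-4*(h - 3)*(15*h^2 - h + 3)^2 + (30*h^2 - 2*h + (h - 3)*(30*h - 1) + 6)*(10*h^3 - h^2 + 6*h + 1))/(10*h^3 - h^2 + 6*h + 1)^3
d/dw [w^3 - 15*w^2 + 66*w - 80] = 3*w^2 - 30*w + 66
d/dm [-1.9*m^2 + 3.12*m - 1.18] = 3.12 - 3.8*m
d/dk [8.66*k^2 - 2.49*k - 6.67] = 17.32*k - 2.49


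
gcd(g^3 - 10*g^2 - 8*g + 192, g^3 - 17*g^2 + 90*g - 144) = g^2 - 14*g + 48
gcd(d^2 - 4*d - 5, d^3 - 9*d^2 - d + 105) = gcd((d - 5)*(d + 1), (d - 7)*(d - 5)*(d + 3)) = d - 5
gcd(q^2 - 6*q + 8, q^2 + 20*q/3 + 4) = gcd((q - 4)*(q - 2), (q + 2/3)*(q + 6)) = 1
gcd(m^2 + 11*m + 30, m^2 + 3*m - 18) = m + 6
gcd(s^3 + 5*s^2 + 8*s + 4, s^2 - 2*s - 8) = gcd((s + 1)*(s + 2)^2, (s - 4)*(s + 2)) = s + 2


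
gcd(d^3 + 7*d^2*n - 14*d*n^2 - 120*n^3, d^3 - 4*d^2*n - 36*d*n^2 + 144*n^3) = d^2 + 2*d*n - 24*n^2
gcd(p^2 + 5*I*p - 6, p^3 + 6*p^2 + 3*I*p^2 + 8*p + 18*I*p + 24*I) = p + 3*I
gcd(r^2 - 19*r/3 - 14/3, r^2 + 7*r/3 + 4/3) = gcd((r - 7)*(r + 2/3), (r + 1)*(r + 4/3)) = 1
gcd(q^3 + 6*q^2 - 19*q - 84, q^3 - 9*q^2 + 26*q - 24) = q - 4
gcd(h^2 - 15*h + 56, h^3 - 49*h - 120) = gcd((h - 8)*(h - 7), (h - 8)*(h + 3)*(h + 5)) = h - 8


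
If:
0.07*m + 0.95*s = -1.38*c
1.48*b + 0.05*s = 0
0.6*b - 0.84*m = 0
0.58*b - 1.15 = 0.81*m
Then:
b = 805.00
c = 16374.17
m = 575.00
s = -23828.00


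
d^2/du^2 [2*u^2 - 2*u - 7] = 4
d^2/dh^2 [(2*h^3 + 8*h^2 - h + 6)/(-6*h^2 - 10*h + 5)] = 4*(128*h^3 - 534*h^2 - 570*h - 465)/(216*h^6 + 1080*h^5 + 1260*h^4 - 800*h^3 - 1050*h^2 + 750*h - 125)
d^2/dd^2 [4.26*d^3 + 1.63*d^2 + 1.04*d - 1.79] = 25.56*d + 3.26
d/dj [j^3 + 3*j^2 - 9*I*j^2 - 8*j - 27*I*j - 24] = 3*j^2 + j*(6 - 18*I) - 8 - 27*I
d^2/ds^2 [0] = 0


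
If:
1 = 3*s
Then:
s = 1/3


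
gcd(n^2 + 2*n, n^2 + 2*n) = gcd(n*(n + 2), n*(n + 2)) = n^2 + 2*n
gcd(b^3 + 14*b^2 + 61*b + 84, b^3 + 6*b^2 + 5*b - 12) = b^2 + 7*b + 12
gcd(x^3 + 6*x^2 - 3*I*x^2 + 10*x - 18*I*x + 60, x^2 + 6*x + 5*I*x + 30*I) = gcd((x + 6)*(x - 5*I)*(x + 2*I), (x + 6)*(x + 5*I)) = x + 6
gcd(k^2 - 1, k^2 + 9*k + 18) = 1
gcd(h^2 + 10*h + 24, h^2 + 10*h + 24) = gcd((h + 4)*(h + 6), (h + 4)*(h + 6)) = h^2 + 10*h + 24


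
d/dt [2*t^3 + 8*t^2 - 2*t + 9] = 6*t^2 + 16*t - 2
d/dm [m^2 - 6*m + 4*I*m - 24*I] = 2*m - 6 + 4*I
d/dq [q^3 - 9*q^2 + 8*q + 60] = 3*q^2 - 18*q + 8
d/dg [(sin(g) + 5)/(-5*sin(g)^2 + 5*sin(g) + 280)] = (sin(g)^2 + 10*sin(g) + 51)*cos(g)/(5*(sin(g) + cos(g)^2 + 55)^2)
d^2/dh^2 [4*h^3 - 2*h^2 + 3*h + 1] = 24*h - 4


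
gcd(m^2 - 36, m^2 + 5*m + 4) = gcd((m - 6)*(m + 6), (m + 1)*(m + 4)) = 1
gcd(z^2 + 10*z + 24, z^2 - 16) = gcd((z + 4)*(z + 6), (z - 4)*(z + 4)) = z + 4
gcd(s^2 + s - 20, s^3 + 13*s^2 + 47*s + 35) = s + 5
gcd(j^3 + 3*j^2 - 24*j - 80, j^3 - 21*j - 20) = j^2 - j - 20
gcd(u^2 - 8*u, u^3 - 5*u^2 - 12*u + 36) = 1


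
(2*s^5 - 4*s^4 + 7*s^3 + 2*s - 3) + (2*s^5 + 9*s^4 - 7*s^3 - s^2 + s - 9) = 4*s^5 + 5*s^4 - s^2 + 3*s - 12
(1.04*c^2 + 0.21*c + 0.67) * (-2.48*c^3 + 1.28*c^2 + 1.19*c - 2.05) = -2.5792*c^5 + 0.8104*c^4 - 0.1552*c^3 - 1.0245*c^2 + 0.3668*c - 1.3735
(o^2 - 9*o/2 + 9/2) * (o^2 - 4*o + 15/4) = o^4 - 17*o^3/2 + 105*o^2/4 - 279*o/8 + 135/8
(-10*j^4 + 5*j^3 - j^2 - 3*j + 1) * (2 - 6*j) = 60*j^5 - 50*j^4 + 16*j^3 + 16*j^2 - 12*j + 2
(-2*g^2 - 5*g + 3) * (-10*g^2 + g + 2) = 20*g^4 + 48*g^3 - 39*g^2 - 7*g + 6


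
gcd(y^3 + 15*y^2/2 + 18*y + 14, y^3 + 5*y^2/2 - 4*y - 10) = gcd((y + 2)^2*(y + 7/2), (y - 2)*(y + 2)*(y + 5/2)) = y + 2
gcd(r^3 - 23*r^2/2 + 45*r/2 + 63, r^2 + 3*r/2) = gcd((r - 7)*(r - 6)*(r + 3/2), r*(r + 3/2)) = r + 3/2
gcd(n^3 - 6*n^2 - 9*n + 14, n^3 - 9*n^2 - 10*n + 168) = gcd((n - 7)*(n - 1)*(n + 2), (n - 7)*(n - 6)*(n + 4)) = n - 7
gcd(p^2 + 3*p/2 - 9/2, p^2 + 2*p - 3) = p + 3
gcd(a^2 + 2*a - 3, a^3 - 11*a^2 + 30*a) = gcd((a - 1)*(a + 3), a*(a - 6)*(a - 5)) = 1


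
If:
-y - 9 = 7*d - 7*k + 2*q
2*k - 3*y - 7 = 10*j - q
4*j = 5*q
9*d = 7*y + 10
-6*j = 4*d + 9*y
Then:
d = 675/742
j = -2265/10388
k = 5476/2597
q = -453/2597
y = -1345/5194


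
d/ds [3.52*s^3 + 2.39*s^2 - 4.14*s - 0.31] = 10.56*s^2 + 4.78*s - 4.14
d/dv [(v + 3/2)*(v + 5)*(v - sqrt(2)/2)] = 3*v^2 - sqrt(2)*v + 13*v - 13*sqrt(2)/4 + 15/2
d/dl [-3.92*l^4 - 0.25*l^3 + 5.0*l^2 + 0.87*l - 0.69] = -15.68*l^3 - 0.75*l^2 + 10.0*l + 0.87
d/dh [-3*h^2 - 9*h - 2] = -6*h - 9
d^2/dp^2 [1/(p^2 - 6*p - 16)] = 2*(p^2 - 6*p - 4*(p - 3)^2 - 16)/(-p^2 + 6*p + 16)^3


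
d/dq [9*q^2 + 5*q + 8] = 18*q + 5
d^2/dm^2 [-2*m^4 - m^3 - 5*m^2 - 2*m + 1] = -24*m^2 - 6*m - 10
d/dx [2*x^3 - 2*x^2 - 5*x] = 6*x^2 - 4*x - 5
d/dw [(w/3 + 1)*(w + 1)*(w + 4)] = w^2 + 16*w/3 + 19/3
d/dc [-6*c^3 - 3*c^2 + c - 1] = -18*c^2 - 6*c + 1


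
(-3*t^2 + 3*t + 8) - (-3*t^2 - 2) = 3*t + 10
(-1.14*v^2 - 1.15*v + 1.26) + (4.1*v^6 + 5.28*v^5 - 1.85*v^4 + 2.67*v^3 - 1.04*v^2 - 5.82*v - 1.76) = 4.1*v^6 + 5.28*v^5 - 1.85*v^4 + 2.67*v^3 - 2.18*v^2 - 6.97*v - 0.5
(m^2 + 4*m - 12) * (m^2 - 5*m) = m^4 - m^3 - 32*m^2 + 60*m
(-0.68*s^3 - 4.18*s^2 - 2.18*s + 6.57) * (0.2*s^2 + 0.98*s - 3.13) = -0.136*s^5 - 1.5024*s^4 - 2.404*s^3 + 12.261*s^2 + 13.262*s - 20.5641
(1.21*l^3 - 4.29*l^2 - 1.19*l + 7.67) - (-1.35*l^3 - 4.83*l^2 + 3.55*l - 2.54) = 2.56*l^3 + 0.54*l^2 - 4.74*l + 10.21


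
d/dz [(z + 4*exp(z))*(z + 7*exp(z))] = 11*z*exp(z) + 2*z + 56*exp(2*z) + 11*exp(z)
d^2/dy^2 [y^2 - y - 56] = 2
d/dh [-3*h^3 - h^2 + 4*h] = -9*h^2 - 2*h + 4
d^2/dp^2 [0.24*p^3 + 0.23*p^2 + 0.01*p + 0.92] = 1.44*p + 0.46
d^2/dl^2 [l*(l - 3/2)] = 2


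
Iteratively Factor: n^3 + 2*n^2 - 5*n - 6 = (n - 2)*(n^2 + 4*n + 3) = (n - 2)*(n + 3)*(n + 1)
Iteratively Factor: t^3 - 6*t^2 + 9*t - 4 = (t - 4)*(t^2 - 2*t + 1) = (t - 4)*(t - 1)*(t - 1)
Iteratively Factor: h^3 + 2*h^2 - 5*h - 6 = (h + 1)*(h^2 + h - 6) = (h + 1)*(h + 3)*(h - 2)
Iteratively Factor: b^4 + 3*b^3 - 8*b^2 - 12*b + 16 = (b - 1)*(b^3 + 4*b^2 - 4*b - 16) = (b - 1)*(b + 2)*(b^2 + 2*b - 8) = (b - 1)*(b + 2)*(b + 4)*(b - 2)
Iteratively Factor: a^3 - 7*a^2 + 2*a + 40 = (a - 4)*(a^2 - 3*a - 10) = (a - 4)*(a + 2)*(a - 5)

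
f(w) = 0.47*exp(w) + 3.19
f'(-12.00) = 0.00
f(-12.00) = 3.19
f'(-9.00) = 0.00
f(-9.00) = 3.19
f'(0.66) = 0.91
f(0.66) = 4.10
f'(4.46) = 40.65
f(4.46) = 43.84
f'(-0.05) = 0.45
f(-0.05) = 3.64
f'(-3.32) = 0.02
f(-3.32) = 3.21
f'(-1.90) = 0.07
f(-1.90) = 3.26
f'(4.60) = 46.76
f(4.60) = 49.95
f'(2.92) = 8.71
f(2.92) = 11.90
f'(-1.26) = 0.13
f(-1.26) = 3.32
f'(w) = 0.47*exp(w)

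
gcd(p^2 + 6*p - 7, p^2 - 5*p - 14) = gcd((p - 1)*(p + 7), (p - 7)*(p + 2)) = 1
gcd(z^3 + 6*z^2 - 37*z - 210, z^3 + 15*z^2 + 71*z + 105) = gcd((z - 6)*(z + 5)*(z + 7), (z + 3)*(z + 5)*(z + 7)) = z^2 + 12*z + 35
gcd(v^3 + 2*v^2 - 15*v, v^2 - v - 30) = v + 5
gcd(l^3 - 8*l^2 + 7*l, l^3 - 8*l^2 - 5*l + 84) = l - 7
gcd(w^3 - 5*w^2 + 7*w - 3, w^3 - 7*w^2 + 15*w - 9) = w^2 - 4*w + 3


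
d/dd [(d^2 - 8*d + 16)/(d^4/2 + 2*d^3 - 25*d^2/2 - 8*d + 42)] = 4*(-d^5 + 10*d^4 - 204*d^2 + 484*d - 208)/(d^8 + 8*d^7 - 34*d^6 - 232*d^5 + 665*d^4 + 1472*d^3 - 3944*d^2 - 2688*d + 7056)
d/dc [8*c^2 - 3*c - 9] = 16*c - 3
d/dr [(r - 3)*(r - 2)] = 2*r - 5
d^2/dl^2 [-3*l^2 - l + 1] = -6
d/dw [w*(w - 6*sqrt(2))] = 2*w - 6*sqrt(2)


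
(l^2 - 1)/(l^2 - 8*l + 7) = (l + 1)/(l - 7)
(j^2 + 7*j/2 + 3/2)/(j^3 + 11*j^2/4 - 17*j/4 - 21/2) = 2*(2*j + 1)/(4*j^2 - j - 14)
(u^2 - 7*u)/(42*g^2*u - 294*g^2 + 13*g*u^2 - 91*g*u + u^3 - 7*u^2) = u/(42*g^2 + 13*g*u + u^2)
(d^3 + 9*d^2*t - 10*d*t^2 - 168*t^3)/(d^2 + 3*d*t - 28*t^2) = d + 6*t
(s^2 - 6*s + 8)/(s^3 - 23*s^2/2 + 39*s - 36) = 2*(s - 2)/(2*s^2 - 15*s + 18)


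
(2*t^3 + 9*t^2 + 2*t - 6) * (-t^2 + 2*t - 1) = -2*t^5 - 5*t^4 + 14*t^3 + t^2 - 14*t + 6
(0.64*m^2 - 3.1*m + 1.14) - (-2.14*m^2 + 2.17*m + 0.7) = 2.78*m^2 - 5.27*m + 0.44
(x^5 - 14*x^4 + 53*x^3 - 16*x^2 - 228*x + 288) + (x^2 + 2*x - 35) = x^5 - 14*x^4 + 53*x^3 - 15*x^2 - 226*x + 253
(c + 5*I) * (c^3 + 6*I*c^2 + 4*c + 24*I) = c^4 + 11*I*c^3 - 26*c^2 + 44*I*c - 120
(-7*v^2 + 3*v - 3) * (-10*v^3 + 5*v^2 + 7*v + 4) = 70*v^5 - 65*v^4 - 4*v^3 - 22*v^2 - 9*v - 12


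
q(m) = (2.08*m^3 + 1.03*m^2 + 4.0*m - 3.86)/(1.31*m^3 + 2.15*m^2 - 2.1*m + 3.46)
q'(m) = (-3.93*m^2 - 4.3*m + 2.1)*(2.08*m^3 + 1.03*m^2 + 4.0*m - 3.86)/(1.31*m^3 + 2.15*m^2 - 2.1*m + 3.46)^2 + (6.24*m^2 + 2.06*m + 4.0)/(1.31*m^3 + 2.15*m^2 - 2.1*m + 3.46) = (3.1227*m^4 - 19.216*m^3 + 25.9972*m^2 + 23.7256*m + 5.734)/(1.7161*m^6 + 5.633*m^5 - 0.879500000000001*m^4 + 0.0352000000000015*m^3 + 19.288*m^2 - 14.532*m + 11.9716)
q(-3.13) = 7.72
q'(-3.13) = 13.06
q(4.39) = 1.43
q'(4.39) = 0.01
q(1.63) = 1.26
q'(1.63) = 0.40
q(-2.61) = -149.66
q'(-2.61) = 6944.35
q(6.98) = 1.45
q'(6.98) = 0.01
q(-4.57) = 2.97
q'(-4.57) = 0.81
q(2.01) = 1.36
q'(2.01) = 0.15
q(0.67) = -0.03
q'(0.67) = 2.42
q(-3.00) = 10.02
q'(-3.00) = 23.99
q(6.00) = 1.44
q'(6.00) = 0.01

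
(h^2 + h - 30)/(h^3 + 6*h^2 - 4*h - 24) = (h - 5)/(h^2 - 4)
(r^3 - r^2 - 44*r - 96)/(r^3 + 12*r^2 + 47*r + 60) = (r - 8)/(r + 5)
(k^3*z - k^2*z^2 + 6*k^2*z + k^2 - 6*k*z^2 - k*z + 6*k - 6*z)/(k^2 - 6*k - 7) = (-k^3*z + k^2*z^2 - 6*k^2*z - k^2 + 6*k*z^2 + k*z - 6*k + 6*z)/(-k^2 + 6*k + 7)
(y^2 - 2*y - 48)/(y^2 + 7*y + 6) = (y - 8)/(y + 1)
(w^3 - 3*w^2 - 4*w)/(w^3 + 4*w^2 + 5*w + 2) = w*(w - 4)/(w^2 + 3*w + 2)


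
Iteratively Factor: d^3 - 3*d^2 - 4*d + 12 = (d - 2)*(d^2 - d - 6) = (d - 3)*(d - 2)*(d + 2)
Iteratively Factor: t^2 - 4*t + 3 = (t - 3)*(t - 1)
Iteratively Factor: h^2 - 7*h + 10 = (h - 5)*(h - 2)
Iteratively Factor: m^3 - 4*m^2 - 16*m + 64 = (m - 4)*(m^2 - 16) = (m - 4)^2*(m + 4)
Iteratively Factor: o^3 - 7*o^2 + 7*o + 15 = (o + 1)*(o^2 - 8*o + 15) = (o - 5)*(o + 1)*(o - 3)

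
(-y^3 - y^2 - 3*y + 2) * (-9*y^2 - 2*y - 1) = 9*y^5 + 11*y^4 + 30*y^3 - 11*y^2 - y - 2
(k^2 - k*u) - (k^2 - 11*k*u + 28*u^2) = 10*k*u - 28*u^2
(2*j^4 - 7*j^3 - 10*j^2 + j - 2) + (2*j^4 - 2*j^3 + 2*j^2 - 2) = 4*j^4 - 9*j^3 - 8*j^2 + j - 4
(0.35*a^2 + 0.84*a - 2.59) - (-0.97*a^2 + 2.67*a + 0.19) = 1.32*a^2 - 1.83*a - 2.78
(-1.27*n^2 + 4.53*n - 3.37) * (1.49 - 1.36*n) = 1.7272*n^3 - 8.0531*n^2 + 11.3329*n - 5.0213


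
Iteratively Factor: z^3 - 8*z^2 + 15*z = (z)*(z^2 - 8*z + 15) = z*(z - 5)*(z - 3)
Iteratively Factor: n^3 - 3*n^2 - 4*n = (n + 1)*(n^2 - 4*n) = (n - 4)*(n + 1)*(n)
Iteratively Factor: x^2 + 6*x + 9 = (x + 3)*(x + 3)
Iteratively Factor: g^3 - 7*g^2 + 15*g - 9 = (g - 1)*(g^2 - 6*g + 9) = (g - 3)*(g - 1)*(g - 3)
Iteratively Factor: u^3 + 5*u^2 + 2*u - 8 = (u + 4)*(u^2 + u - 2) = (u + 2)*(u + 4)*(u - 1)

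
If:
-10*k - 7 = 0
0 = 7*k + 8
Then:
No Solution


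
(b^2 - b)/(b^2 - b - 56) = b*(1 - b)/(-b^2 + b + 56)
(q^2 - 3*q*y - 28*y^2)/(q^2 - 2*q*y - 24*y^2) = (-q + 7*y)/(-q + 6*y)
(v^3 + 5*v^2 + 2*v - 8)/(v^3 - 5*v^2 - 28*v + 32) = (v + 2)/(v - 8)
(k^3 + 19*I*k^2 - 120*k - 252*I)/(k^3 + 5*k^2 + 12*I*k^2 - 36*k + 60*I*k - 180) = (k + 7*I)/(k + 5)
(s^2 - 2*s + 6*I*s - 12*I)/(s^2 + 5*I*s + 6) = (s - 2)/(s - I)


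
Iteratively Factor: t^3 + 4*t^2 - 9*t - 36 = (t + 3)*(t^2 + t - 12) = (t + 3)*(t + 4)*(t - 3)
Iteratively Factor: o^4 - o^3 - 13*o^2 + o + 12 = (o - 1)*(o^3 - 13*o - 12) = (o - 1)*(o + 1)*(o^2 - o - 12) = (o - 1)*(o + 1)*(o + 3)*(o - 4)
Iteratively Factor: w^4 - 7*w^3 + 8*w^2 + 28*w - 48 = (w - 3)*(w^3 - 4*w^2 - 4*w + 16) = (w - 3)*(w + 2)*(w^2 - 6*w + 8) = (w - 4)*(w - 3)*(w + 2)*(w - 2)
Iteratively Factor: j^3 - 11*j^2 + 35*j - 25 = (j - 1)*(j^2 - 10*j + 25) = (j - 5)*(j - 1)*(j - 5)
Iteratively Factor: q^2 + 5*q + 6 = (q + 3)*(q + 2)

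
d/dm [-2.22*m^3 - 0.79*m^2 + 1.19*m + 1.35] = -6.66*m^2 - 1.58*m + 1.19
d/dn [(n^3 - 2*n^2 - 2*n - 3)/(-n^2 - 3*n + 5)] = (-n^4 - 6*n^3 + 19*n^2 - 26*n - 19)/(n^4 + 6*n^3 - n^2 - 30*n + 25)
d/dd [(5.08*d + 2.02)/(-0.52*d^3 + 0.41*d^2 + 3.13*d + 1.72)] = (5.2832*d^3 + 1.0684*d^2 - 1.6564*d + 2.415)/(0.2704*d^6 - 0.4264*d^5 - 3.0871*d^4 + 0.7778*d^3 + 11.2073*d^2 + 10.7672*d + 2.9584)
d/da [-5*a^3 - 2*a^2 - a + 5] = -15*a^2 - 4*a - 1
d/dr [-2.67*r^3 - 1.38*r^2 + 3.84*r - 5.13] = -8.01*r^2 - 2.76*r + 3.84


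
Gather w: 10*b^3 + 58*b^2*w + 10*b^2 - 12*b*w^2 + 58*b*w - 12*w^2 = 10*b^3 + 10*b^2 + w^2*(-12*b - 12) + w*(58*b^2 + 58*b)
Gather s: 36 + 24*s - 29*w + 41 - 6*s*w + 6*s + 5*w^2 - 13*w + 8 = s*(30 - 6*w) + 5*w^2 - 42*w + 85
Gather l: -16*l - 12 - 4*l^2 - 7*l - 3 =-4*l^2 - 23*l - 15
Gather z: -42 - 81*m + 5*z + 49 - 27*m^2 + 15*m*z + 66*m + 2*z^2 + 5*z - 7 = -27*m^2 - 15*m + 2*z^2 + z*(15*m + 10)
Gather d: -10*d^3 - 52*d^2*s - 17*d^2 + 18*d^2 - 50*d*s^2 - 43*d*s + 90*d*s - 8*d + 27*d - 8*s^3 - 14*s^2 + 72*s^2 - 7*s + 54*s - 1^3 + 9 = -10*d^3 + d^2*(1 - 52*s) + d*(-50*s^2 + 47*s + 19) - 8*s^3 + 58*s^2 + 47*s + 8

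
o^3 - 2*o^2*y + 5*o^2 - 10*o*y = o*(o + 5)*(o - 2*y)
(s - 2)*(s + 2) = s^2 - 4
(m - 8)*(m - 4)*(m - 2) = m^3 - 14*m^2 + 56*m - 64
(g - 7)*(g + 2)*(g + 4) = g^3 - g^2 - 34*g - 56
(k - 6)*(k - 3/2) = k^2 - 15*k/2 + 9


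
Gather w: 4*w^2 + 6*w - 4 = 4*w^2 + 6*w - 4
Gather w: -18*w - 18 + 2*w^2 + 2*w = 2*w^2 - 16*w - 18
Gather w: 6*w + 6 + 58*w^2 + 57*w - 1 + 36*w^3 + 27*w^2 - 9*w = 36*w^3 + 85*w^2 + 54*w + 5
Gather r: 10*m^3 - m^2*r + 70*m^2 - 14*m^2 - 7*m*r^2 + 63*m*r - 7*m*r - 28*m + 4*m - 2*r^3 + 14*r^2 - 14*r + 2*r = 10*m^3 + 56*m^2 - 24*m - 2*r^3 + r^2*(14 - 7*m) + r*(-m^2 + 56*m - 12)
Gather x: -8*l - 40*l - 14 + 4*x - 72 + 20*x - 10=-48*l + 24*x - 96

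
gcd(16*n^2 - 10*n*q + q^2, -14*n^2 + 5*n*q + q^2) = -2*n + q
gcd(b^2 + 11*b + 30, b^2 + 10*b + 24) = b + 6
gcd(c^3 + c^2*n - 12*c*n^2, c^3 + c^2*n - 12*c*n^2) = c^3 + c^2*n - 12*c*n^2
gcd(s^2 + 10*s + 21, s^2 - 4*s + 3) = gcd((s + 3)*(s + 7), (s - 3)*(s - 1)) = 1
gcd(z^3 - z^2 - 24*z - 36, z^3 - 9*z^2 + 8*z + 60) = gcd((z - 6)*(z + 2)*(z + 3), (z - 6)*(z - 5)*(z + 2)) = z^2 - 4*z - 12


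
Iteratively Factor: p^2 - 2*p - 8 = (p - 4)*(p + 2)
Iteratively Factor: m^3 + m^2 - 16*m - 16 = (m + 1)*(m^2 - 16) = (m - 4)*(m + 1)*(m + 4)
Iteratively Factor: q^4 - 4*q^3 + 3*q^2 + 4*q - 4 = (q + 1)*(q^3 - 5*q^2 + 8*q - 4) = (q - 1)*(q + 1)*(q^2 - 4*q + 4) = (q - 2)*(q - 1)*(q + 1)*(q - 2)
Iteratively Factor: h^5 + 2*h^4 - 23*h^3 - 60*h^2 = (h)*(h^4 + 2*h^3 - 23*h^2 - 60*h) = h*(h + 3)*(h^3 - h^2 - 20*h) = h^2*(h + 3)*(h^2 - h - 20) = h^2*(h + 3)*(h + 4)*(h - 5)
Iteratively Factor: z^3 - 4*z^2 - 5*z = (z)*(z^2 - 4*z - 5) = z*(z - 5)*(z + 1)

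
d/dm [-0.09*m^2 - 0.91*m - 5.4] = -0.18*m - 0.91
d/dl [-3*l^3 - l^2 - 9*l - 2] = -9*l^2 - 2*l - 9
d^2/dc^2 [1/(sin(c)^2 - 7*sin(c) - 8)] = (-4*sin(c)^3 + 25*sin(c)^2 - 100*sin(c) + 114)/((sin(c) - 8)^3*(sin(c) + 1)^2)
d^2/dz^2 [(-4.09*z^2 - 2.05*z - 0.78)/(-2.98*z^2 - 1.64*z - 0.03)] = (-3.567656*z^3 + 39.366396*z^2 + 21.772476*z + 3.861954)/(26.463592*z^6 + 43.691568*z^5 + 24.84426*z^4 + 5.29064*z^3 + 0.25011*z^2 + 0.004428*z + 2.7e-5)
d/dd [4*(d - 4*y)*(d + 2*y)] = 8*d - 8*y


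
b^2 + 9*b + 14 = (b + 2)*(b + 7)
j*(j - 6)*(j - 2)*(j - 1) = j^4 - 9*j^3 + 20*j^2 - 12*j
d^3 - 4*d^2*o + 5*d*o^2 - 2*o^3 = (d - 2*o)*(d - o)^2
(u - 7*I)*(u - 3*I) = u^2 - 10*I*u - 21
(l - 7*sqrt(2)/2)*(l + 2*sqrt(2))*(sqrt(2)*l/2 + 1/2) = sqrt(2)*l^3/2 - l^2 - 31*sqrt(2)*l/4 - 7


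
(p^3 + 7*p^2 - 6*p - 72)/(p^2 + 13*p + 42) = (p^2 + p - 12)/(p + 7)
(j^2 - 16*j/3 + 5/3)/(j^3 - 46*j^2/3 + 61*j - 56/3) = (j - 5)/(j^2 - 15*j + 56)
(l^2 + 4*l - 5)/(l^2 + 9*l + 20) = (l - 1)/(l + 4)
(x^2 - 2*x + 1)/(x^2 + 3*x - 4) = (x - 1)/(x + 4)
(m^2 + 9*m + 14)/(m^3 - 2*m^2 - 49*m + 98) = (m + 2)/(m^2 - 9*m + 14)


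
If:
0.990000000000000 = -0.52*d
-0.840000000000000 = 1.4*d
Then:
No Solution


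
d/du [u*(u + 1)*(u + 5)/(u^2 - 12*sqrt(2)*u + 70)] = (u^4 - 24*sqrt(2)*u^3 - 72*sqrt(2)*u^2 + 205*u^2 + 840*u + 350)/(u^4 - 24*sqrt(2)*u^3 + 428*u^2 - 1680*sqrt(2)*u + 4900)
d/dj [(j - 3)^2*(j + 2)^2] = 2*(j - 3)*(j + 2)*(2*j - 1)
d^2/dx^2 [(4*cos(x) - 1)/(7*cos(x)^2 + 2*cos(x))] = 2*(126*sin(x)^4/cos(x)^3 + 98*sin(x)^2 + 119 + 107/cos(x) - 42/cos(x)^2 - 130/cos(x)^3)/(7*cos(x) + 2)^3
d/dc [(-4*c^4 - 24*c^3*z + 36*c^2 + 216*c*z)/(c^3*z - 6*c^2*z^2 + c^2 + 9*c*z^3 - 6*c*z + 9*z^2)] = 4*(c*(c^3 + 6*c^2*z - 9*c - 54*z)*(3*c^2*z - 12*c*z^2 + 2*c + 9*z^3 - 6*z) + 2*(-2*c^3 - 9*c^2*z + 9*c + 27*z)*(c^3*z - 6*c^2*z^2 + c^2 + 9*c*z^3 - 6*c*z + 9*z^2))/(c^3*z - 6*c^2*z^2 + c^2 + 9*c*z^3 - 6*c*z + 9*z^2)^2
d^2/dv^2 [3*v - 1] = 0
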